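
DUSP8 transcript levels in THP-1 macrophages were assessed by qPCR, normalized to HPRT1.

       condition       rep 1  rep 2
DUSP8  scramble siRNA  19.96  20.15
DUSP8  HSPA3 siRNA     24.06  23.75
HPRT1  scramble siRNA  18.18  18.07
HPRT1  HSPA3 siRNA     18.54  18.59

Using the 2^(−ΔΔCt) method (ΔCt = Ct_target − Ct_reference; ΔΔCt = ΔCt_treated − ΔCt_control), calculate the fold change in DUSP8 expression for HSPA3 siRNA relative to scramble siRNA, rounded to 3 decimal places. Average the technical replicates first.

Mean Ct: DUSP8 scramble siRNA 20.055; DUSP8 HSPA3 siRNA 23.905; HPRT1 scramble siRNA 18.125; HPRT1 HSPA3 siRNA 18.565
ΔCt(scramble siRNA) = 20.055 − 18.125 = 1.930
ΔCt(HSPA3 siRNA) = 23.905 − 18.565 = 5.340
ΔΔCt = 5.340 − 1.930 = 3.410
Fold change = 2^(−3.410) = 0.0941

0.094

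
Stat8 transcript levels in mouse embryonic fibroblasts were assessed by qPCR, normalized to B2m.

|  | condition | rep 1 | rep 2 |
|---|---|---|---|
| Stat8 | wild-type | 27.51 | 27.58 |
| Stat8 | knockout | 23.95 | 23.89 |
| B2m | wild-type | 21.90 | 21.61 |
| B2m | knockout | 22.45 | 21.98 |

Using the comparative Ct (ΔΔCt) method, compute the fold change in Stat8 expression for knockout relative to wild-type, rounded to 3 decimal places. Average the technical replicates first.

Mean Ct: Stat8 wild-type 27.545; Stat8 knockout 23.920; B2m wild-type 21.755; B2m knockout 22.215
ΔCt(wild-type) = 27.545 − 21.755 = 5.790
ΔCt(knockout) = 23.920 − 22.215 = 1.705
ΔΔCt = 1.705 − 5.790 = -4.085
Fold change = 2^(−(-4.085)) = 2^4.085 = 16.9710

16.971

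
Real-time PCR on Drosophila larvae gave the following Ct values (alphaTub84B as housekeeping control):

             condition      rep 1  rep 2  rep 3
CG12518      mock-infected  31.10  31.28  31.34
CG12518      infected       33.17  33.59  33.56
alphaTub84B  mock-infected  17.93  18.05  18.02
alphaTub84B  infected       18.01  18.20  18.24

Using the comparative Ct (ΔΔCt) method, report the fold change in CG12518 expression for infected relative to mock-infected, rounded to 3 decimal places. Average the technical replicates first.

Mean Ct: CG12518 mock-infected 31.240; CG12518 infected 33.440; alphaTub84B mock-infected 18.000; alphaTub84B infected 18.150
ΔCt(mock-infected) = 31.240 − 18.000 = 13.240
ΔCt(infected) = 33.440 − 18.150 = 15.290
ΔΔCt = 15.290 − 13.240 = 2.050
Fold change = 2^(−2.050) = 0.2415

0.241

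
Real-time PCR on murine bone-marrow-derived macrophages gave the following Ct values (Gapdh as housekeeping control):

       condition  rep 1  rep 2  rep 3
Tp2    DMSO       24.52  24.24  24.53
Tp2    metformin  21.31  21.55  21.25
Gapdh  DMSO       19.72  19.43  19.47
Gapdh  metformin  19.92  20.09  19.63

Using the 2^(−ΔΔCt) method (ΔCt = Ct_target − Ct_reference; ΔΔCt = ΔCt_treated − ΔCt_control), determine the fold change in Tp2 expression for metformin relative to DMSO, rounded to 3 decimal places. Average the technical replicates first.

Mean Ct: Tp2 DMSO 24.430; Tp2 metformin 21.370; Gapdh DMSO 19.540; Gapdh metformin 19.880
ΔCt(DMSO) = 24.430 − 19.540 = 4.890
ΔCt(metformin) = 21.370 − 19.880 = 1.490
ΔΔCt = 1.490 − 4.890 = -3.400
Fold change = 2^(−(-3.400)) = 2^3.400 = 10.5561

10.556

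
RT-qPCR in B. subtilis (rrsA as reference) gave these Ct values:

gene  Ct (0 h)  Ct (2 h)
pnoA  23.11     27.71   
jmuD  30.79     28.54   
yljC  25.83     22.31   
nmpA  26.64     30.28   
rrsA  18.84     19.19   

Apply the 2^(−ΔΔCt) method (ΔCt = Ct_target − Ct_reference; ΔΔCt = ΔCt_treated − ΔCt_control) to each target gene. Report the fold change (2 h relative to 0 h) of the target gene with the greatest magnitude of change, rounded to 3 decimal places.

0.053

pnoA: ΔΔCt = (27.71−19.19) − (23.11−18.84) = 8.52 − 4.27 = 4.25; fold change = 2^-4.25 = 0.053
jmuD: ΔΔCt = (28.54−19.19) − (30.79−18.84) = 9.35 − 11.95 = -2.60; fold change = 2^2.60 = 6.063
yljC: ΔΔCt = (22.31−19.19) − (25.83−18.84) = 3.12 − 6.99 = -3.87; fold change = 2^3.87 = 14.621
nmpA: ΔΔCt = (30.28−19.19) − (26.64−18.84) = 11.09 − 7.80 = 3.29; fold change = 2^-3.29 = 0.102
pnoA has the largest |ΔΔCt| = 4.25.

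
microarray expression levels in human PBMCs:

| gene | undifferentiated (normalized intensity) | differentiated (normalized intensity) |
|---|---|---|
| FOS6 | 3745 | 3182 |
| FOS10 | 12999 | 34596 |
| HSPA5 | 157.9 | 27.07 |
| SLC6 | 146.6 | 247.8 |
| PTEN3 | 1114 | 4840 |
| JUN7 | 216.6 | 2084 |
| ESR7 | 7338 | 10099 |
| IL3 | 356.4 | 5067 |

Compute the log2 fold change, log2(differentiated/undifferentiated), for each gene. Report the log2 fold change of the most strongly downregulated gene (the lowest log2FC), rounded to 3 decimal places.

log2(3182/3745) = -0.235  (FOS6)
log2(34596/12999) = 1.412  (FOS10)
log2(27.07/157.9) = -2.544  (HSPA5)
log2(247.8/146.6) = 0.757  (SLC6)
log2(4840/1114) = 2.119  (PTEN3)
log2(2084/216.6) = 3.266  (JUN7)
log2(10099/7338) = 0.461  (ESR7)
log2(5067/356.4) = 3.830  (IL3)
HSPA5 is most strongly downregulated.

-2.544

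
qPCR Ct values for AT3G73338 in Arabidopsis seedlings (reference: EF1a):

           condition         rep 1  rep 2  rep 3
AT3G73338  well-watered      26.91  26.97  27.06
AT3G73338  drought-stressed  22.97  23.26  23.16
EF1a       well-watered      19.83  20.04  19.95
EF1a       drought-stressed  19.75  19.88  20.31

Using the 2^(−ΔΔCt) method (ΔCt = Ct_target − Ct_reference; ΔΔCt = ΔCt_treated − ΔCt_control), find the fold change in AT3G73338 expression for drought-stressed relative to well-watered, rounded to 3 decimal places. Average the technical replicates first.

14.825

Mean Ct: AT3G73338 well-watered 26.980; AT3G73338 drought-stressed 23.130; EF1a well-watered 19.940; EF1a drought-stressed 19.980
ΔCt(well-watered) = 26.980 − 19.940 = 7.040
ΔCt(drought-stressed) = 23.130 − 19.980 = 3.150
ΔΔCt = 3.150 − 7.040 = -3.890
Fold change = 2^(−(-3.890)) = 2^3.890 = 14.8254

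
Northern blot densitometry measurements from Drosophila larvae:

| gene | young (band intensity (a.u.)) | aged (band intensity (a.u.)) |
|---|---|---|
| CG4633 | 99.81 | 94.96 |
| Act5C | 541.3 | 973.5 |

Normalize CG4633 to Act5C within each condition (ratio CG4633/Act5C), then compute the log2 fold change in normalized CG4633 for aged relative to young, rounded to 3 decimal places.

CG4633/Act5C (young) = 99.81 / 541.3 = 0.18439
CG4633/Act5C (aged) = 94.96 / 973.5 = 0.097545
Fold change = 0.097545 / 0.18439 = 0.5290
log2(0.5290) = -0.9186

-0.919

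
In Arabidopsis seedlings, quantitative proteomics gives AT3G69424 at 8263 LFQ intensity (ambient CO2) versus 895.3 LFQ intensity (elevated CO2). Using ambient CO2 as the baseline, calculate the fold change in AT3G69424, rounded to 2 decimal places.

0.11

Fold change = 895.3 / 8263 = 0.108
AT3G69424 is downregulated.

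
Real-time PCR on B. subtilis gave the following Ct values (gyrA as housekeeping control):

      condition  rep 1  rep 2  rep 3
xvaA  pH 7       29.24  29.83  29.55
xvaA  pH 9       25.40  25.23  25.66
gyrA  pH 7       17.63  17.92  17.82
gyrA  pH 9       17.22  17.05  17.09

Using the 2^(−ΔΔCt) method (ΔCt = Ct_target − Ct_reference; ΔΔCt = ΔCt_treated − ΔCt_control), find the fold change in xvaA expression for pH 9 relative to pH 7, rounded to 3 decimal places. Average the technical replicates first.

Mean Ct: xvaA pH 7 29.540; xvaA pH 9 25.430; gyrA pH 7 17.790; gyrA pH 9 17.120
ΔCt(pH 7) = 29.540 − 17.790 = 11.750
ΔCt(pH 9) = 25.430 − 17.120 = 8.310
ΔΔCt = 8.310 − 11.750 = -3.440
Fold change = 2^(−(-3.440)) = 2^3.440 = 10.8528

10.853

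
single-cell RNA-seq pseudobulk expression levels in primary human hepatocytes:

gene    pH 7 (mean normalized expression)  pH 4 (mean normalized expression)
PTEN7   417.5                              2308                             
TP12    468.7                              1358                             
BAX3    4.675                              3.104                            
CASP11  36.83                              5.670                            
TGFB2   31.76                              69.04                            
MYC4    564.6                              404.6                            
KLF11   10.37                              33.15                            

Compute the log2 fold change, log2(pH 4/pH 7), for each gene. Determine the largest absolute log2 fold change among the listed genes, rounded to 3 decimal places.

2.699

log2(2308/417.5) = 2.467  (PTEN7)
log2(1358/468.7) = 1.535  (TP12)
log2(3.104/4.675) = -0.591  (BAX3)
log2(5.670/36.83) = -2.699  (CASP11)
log2(69.04/31.76) = 1.120  (TGFB2)
log2(404.6/564.6) = -0.481  (MYC4)
log2(33.15/10.37) = 1.677  (KLF11)
The largest magnitude belongs to CASP11.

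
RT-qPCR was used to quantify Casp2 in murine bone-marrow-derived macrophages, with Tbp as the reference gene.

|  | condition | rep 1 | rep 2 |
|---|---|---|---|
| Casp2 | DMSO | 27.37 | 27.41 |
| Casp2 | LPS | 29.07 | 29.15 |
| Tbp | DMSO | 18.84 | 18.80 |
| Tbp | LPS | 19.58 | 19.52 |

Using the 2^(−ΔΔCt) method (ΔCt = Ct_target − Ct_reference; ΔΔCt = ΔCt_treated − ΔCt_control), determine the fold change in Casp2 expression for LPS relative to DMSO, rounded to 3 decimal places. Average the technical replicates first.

Mean Ct: Casp2 DMSO 27.390; Casp2 LPS 29.110; Tbp DMSO 18.820; Tbp LPS 19.550
ΔCt(DMSO) = 27.390 − 18.820 = 8.570
ΔCt(LPS) = 29.110 − 19.550 = 9.560
ΔΔCt = 9.560 − 8.570 = 0.990
Fold change = 2^(−0.990) = 0.5035

0.503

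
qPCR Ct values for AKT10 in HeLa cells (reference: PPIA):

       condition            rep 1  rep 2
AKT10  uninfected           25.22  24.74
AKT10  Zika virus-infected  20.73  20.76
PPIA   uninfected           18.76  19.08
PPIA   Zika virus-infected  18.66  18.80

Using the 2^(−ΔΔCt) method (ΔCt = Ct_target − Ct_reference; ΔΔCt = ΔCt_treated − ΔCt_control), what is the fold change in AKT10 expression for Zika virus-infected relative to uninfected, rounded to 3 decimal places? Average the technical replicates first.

16.507

Mean Ct: AKT10 uninfected 24.980; AKT10 Zika virus-infected 20.745; PPIA uninfected 18.920; PPIA Zika virus-infected 18.730
ΔCt(uninfected) = 24.980 − 18.920 = 6.060
ΔCt(Zika virus-infected) = 20.745 − 18.730 = 2.015
ΔΔCt = 2.015 − 6.060 = -4.045
Fold change = 2^(−(-4.045)) = 2^4.045 = 16.5069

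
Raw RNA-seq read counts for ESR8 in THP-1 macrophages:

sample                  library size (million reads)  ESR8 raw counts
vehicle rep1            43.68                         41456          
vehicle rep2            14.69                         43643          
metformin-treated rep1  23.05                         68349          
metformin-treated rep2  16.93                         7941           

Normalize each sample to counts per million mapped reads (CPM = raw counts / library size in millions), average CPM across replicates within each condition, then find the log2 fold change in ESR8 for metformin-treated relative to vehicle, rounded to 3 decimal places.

-0.191

CPM(vehicle rep1) = 41456 / 43.68 = 949.0842
CPM(vehicle rep2) = 43643 / 14.69 = 2970.9326
CPM(metformin-treated rep1) = 68349 / 23.05 = 2965.2495
CPM(metformin-treated rep2) = 7941 / 16.93 = 469.0490
mean CPM(vehicle) = 1960.0084; mean CPM(metformin-treated) = 1717.1492
Fold change = 1717.1492 / 1960.0084 = 0.87609
log2(0.87609) = -0.1908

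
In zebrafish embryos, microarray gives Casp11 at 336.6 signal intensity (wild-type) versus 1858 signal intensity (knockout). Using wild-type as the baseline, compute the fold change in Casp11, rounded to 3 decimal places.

5.520

Fold change = 1858 / 336.6 = 5.5199
Casp11 is upregulated.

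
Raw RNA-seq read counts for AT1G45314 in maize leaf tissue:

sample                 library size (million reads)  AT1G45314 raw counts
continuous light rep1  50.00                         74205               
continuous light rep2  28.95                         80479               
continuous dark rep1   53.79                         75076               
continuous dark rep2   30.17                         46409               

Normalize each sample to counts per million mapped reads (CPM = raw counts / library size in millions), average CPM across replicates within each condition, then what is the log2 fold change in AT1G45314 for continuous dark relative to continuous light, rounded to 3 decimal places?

CPM(continuous light rep1) = 74205 / 50.00 = 1484.1000
CPM(continuous light rep2) = 80479 / 28.95 = 2779.9309
CPM(continuous dark rep1) = 75076 / 53.79 = 1395.7241
CPM(continuous dark rep2) = 46409 / 30.17 = 1538.2499
mean CPM(continuous light) = 2132.0155; mean CPM(continuous dark) = 1466.9870
Fold change = 1466.9870 / 2132.0155 = 0.68808
log2(0.68808) = -0.5394

-0.539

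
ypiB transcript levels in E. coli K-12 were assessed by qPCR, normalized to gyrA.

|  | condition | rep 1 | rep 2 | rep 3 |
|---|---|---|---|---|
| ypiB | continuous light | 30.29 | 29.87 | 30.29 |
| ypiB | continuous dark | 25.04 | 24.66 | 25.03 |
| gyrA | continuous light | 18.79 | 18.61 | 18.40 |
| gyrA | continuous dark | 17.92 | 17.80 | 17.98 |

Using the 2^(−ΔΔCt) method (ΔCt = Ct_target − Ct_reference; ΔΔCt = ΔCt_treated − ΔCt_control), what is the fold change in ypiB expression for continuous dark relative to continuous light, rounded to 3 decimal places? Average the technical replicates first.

Mean Ct: ypiB continuous light 30.150; ypiB continuous dark 24.910; gyrA continuous light 18.600; gyrA continuous dark 17.900
ΔCt(continuous light) = 30.150 − 18.600 = 11.550
ΔCt(continuous dark) = 24.910 − 17.900 = 7.010
ΔΔCt = 7.010 − 11.550 = -4.540
Fold change = 2^(−(-4.540)) = 2^4.540 = 23.2636

23.264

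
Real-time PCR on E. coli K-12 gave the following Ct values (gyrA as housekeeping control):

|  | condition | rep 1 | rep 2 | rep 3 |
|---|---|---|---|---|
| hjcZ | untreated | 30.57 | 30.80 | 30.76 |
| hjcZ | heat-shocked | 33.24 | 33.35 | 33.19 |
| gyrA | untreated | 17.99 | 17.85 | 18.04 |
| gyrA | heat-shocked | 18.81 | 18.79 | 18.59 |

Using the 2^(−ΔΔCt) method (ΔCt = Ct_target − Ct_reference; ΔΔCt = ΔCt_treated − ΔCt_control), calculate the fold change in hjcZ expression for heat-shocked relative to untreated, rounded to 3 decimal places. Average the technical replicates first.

0.291

Mean Ct: hjcZ untreated 30.710; hjcZ heat-shocked 33.260; gyrA untreated 17.960; gyrA heat-shocked 18.730
ΔCt(untreated) = 30.710 − 17.960 = 12.750
ΔCt(heat-shocked) = 33.260 − 18.730 = 14.530
ΔΔCt = 14.530 − 12.750 = 1.780
Fold change = 2^(−1.780) = 0.2912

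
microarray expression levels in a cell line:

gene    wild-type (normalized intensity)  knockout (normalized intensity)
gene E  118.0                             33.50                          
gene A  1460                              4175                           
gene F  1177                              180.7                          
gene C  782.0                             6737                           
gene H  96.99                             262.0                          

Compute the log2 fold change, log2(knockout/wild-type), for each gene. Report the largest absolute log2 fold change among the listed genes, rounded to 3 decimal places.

3.107

log2(33.50/118.0) = -1.817  (gene E)
log2(4175/1460) = 1.516  (gene A)
log2(180.7/1177) = -2.703  (gene F)
log2(6737/782.0) = 3.107  (gene C)
log2(262.0/96.99) = 1.434  (gene H)
The largest magnitude belongs to gene C.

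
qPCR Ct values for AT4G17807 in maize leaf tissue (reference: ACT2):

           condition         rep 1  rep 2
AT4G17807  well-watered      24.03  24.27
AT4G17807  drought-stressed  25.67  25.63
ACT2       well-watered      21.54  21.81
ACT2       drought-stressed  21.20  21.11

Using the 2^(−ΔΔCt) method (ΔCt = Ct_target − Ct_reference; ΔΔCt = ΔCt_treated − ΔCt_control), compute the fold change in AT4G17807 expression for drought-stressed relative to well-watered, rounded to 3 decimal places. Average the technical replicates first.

Mean Ct: AT4G17807 well-watered 24.150; AT4G17807 drought-stressed 25.650; ACT2 well-watered 21.675; ACT2 drought-stressed 21.155
ΔCt(well-watered) = 24.150 − 21.675 = 2.475
ΔCt(drought-stressed) = 25.650 − 21.155 = 4.495
ΔΔCt = 4.495 − 2.475 = 2.020
Fold change = 2^(−2.020) = 0.2466

0.247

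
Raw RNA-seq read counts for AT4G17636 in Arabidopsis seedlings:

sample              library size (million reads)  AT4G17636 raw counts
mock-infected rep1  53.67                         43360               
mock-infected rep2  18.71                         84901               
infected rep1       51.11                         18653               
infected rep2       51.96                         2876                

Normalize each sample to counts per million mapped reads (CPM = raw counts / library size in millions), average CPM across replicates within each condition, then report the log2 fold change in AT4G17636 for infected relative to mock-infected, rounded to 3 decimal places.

-3.669

CPM(mock-infected rep1) = 43360 / 53.67 = 807.9001
CPM(mock-infected rep2) = 84901 / 18.71 = 4537.7338
CPM(infected rep1) = 18653 / 51.11 = 364.9579
CPM(infected rep2) = 2876 / 51.96 = 55.3503
mean CPM(mock-infected) = 2672.8170; mean CPM(infected) = 210.1541
Fold change = 210.1541 / 2672.8170 = 0.07863
log2(0.07863) = -3.6688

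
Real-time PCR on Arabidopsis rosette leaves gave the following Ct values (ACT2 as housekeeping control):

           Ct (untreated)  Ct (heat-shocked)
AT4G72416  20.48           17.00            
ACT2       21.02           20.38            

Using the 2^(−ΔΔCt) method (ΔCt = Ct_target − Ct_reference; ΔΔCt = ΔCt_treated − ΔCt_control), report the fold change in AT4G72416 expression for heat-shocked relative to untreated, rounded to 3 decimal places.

ΔCt(untreated) = 20.480 − 21.020 = -0.540
ΔCt(heat-shocked) = 17.000 − 20.380 = -3.380
ΔΔCt = -3.380 − (-0.540) = -2.840
Fold change = 2^(−(-2.840)) = 2^2.840 = 7.1602

7.160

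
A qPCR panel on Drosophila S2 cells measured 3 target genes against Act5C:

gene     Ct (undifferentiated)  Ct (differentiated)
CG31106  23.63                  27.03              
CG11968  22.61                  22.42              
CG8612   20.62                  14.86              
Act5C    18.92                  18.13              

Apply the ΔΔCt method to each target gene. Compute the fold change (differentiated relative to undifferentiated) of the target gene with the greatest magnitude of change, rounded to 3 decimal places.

31.341

CG31106: ΔΔCt = (27.03−18.13) − (23.63−18.92) = 8.90 − 4.71 = 4.19; fold change = 2^-4.19 = 0.055
CG11968: ΔΔCt = (22.42−18.13) − (22.61−18.92) = 4.29 − 3.69 = 0.60; fold change = 2^-0.60 = 0.660
CG8612: ΔΔCt = (14.86−18.13) − (20.62−18.92) = -3.27 − 1.70 = -4.97; fold change = 2^4.97 = 31.341
CG8612 has the largest |ΔΔCt| = 4.97.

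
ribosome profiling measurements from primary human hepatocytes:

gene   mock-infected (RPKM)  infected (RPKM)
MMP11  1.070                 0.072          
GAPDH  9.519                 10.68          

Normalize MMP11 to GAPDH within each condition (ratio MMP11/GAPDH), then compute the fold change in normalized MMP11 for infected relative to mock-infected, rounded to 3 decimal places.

MMP11/GAPDH (mock-infected) = 1.070 / 9.519 = 0.11241
MMP11/GAPDH (infected) = 0.072 / 10.68 = 0.0067416
Fold change = 0.0067416 / 0.11241 = 0.0600

0.060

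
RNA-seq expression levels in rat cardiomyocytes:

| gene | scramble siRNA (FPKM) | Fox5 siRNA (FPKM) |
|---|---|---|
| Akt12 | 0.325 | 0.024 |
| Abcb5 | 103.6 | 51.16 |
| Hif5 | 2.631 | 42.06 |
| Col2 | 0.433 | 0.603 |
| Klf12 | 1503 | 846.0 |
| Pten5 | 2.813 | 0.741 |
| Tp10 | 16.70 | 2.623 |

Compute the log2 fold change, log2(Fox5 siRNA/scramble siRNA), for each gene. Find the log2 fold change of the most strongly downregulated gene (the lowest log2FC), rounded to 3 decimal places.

log2(0.024/0.325) = -3.759  (Akt12)
log2(51.16/103.6) = -1.018  (Abcb5)
log2(42.06/2.631) = 3.999  (Hif5)
log2(0.603/0.433) = 0.478  (Col2)
log2(846.0/1503) = -0.829  (Klf12)
log2(0.741/2.813) = -1.925  (Pten5)
log2(2.623/16.70) = -2.671  (Tp10)
Akt12 is most strongly downregulated.

-3.759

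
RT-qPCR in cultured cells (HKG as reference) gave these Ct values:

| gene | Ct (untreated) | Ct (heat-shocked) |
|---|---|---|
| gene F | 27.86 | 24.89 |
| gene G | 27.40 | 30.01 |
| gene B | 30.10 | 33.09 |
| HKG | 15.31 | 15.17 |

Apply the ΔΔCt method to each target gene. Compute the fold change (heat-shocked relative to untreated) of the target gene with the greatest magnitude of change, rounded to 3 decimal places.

gene F: ΔΔCt = (24.89−15.17) − (27.86−15.31) = 9.72 − 12.55 = -2.83; fold change = 2^2.83 = 7.111
gene G: ΔΔCt = (30.01−15.17) − (27.40−15.31) = 14.84 − 12.09 = 2.75; fold change = 2^-2.75 = 0.149
gene B: ΔΔCt = (33.09−15.17) − (30.10−15.31) = 17.92 − 14.79 = 3.13; fold change = 2^-3.13 = 0.114
gene B has the largest |ΔΔCt| = 3.13.

0.114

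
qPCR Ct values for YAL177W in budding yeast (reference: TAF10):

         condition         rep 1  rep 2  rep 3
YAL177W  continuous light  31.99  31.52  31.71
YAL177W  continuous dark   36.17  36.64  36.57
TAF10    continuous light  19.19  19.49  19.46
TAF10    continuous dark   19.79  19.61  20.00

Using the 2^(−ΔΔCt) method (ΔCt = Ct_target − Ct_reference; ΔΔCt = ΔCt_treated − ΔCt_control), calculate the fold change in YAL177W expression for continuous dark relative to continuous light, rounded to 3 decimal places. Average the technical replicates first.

0.051

Mean Ct: YAL177W continuous light 31.740; YAL177W continuous dark 36.460; TAF10 continuous light 19.380; TAF10 continuous dark 19.800
ΔCt(continuous light) = 31.740 − 19.380 = 12.360
ΔCt(continuous dark) = 36.460 − 19.800 = 16.660
ΔΔCt = 16.660 − 12.360 = 4.300
Fold change = 2^(−4.300) = 0.0508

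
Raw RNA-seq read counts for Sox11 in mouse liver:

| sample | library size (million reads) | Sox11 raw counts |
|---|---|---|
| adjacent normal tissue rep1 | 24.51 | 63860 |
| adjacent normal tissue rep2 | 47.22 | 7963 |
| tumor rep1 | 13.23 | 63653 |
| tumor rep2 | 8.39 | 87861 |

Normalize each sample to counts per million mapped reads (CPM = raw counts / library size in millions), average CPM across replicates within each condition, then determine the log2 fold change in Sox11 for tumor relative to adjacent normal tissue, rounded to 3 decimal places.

CPM(adjacent normal tissue rep1) = 63860 / 24.51 = 2605.4672
CPM(adjacent normal tissue rep2) = 7963 / 47.22 = 168.6362
CPM(tumor rep1) = 63653 / 13.23 = 4811.2623
CPM(tumor rep2) = 87861 / 8.39 = 10472.1097
mean CPM(adjacent normal tissue) = 1387.0517; mean CPM(tumor) = 7641.6860
Fold change = 7641.6860 / 1387.0517 = 5.50930
log2(5.50930) = 2.4619

2.462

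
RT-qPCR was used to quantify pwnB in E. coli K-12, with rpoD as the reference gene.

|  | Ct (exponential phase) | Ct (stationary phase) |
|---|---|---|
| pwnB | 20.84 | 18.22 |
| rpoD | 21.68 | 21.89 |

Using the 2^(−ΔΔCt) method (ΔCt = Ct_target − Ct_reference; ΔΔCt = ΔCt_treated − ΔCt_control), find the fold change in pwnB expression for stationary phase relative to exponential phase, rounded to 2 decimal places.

ΔCt(exponential phase) = 20.840 − 21.680 = -0.840
ΔCt(stationary phase) = 18.220 − 21.890 = -3.670
ΔΔCt = -3.670 − (-0.840) = -2.830
Fold change = 2^(−(-2.830)) = 2^2.830 = 7.111

7.11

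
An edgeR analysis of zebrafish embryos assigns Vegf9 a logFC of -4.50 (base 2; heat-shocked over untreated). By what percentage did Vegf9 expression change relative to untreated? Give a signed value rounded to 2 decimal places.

-95.58%

Fold change = 2^(-4.50) = 0.0442
Percent change = (FC − 1) × 100% = (0.0442 − 1) × 100 = -95.58%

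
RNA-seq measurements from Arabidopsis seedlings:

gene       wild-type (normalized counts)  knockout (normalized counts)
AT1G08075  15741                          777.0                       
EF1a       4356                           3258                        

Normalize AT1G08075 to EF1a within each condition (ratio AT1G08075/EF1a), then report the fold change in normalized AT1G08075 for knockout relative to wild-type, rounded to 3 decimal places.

AT1G08075/EF1a (wild-type) = 15741 / 4356 = 3.6136
AT1G08075/EF1a (knockout) = 777.0 / 3258 = 0.23849
Fold change = 0.23849 / 3.6136 = 0.0660

0.066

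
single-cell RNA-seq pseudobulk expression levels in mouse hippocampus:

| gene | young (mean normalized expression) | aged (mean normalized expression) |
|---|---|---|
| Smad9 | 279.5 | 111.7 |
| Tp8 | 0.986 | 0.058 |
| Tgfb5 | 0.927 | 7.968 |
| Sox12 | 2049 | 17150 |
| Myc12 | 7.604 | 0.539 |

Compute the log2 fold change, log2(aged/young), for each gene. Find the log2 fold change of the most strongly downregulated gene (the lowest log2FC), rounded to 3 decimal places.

log2(111.7/279.5) = -1.323  (Smad9)
log2(0.058/0.986) = -4.087  (Tp8)
log2(7.968/0.927) = 3.104  (Tgfb5)
log2(17150/2049) = 3.065  (Sox12)
log2(0.539/7.604) = -3.818  (Myc12)
Tp8 is most strongly downregulated.

-4.087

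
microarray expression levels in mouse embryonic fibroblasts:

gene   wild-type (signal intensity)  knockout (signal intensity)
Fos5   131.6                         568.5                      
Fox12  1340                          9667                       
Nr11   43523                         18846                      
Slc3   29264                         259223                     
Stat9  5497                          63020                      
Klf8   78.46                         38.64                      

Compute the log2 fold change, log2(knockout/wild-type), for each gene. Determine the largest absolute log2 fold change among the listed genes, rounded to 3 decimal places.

log2(568.5/131.6) = 2.111  (Fos5)
log2(9667/1340) = 2.851  (Fox12)
log2(18846/43523) = -1.208  (Nr11)
log2(259223/29264) = 3.147  (Slc3)
log2(63020/5497) = 3.519  (Stat9)
log2(38.64/78.46) = -1.022  (Klf8)
The largest magnitude belongs to Stat9.

3.519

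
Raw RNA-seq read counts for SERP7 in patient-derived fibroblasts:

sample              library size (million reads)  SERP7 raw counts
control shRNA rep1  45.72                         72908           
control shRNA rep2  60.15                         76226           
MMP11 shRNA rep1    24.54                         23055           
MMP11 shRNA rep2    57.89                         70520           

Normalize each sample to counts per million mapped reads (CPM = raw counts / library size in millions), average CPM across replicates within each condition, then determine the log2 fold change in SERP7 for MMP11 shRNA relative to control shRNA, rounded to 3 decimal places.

-0.408

CPM(control shRNA rep1) = 72908 / 45.72 = 1594.6632
CPM(control shRNA rep2) = 76226 / 60.15 = 1267.2652
CPM(MMP11 shRNA rep1) = 23055 / 24.54 = 939.4866
CPM(MMP11 shRNA rep2) = 70520 / 57.89 = 1218.1724
mean CPM(control shRNA) = 1430.9642; mean CPM(MMP11 shRNA) = 1078.8295
Fold change = 1078.8295 / 1430.9642 = 0.75392
log2(0.75392) = -0.4075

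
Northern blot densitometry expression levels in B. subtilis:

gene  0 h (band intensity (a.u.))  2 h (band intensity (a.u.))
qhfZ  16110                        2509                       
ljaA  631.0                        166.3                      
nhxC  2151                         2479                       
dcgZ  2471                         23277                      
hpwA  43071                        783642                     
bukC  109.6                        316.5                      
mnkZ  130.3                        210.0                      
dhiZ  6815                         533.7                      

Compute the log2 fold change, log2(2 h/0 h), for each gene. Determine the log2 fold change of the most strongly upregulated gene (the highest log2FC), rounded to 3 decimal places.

log2(2509/16110) = -2.683  (qhfZ)
log2(166.3/631.0) = -1.924  (ljaA)
log2(2479/2151) = 0.205  (nhxC)
log2(23277/2471) = 3.236  (dcgZ)
log2(783642/43071) = 4.185  (hpwA)
log2(316.5/109.6) = 1.530  (bukC)
log2(210.0/130.3) = 0.689  (mnkZ)
log2(533.7/6815) = -3.675  (dhiZ)
hpwA is most strongly upregulated.

4.185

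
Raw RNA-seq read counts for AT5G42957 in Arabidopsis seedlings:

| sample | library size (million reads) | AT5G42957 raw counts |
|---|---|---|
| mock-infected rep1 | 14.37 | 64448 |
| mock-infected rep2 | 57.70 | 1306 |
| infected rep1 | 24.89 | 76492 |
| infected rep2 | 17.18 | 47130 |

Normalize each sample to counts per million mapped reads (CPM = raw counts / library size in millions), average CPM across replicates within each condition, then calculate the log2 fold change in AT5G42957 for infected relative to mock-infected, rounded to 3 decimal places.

0.368

CPM(mock-infected rep1) = 64448 / 14.37 = 4484.8991
CPM(mock-infected rep2) = 1306 / 57.70 = 22.6343
CPM(infected rep1) = 76492 / 24.89 = 3073.2021
CPM(infected rep2) = 47130 / 17.18 = 2743.3062
mean CPM(mock-infected) = 2253.7667; mean CPM(infected) = 2908.2541
Fold change = 2908.2541 / 2253.7667 = 1.29040
log2(1.29040) = 0.3678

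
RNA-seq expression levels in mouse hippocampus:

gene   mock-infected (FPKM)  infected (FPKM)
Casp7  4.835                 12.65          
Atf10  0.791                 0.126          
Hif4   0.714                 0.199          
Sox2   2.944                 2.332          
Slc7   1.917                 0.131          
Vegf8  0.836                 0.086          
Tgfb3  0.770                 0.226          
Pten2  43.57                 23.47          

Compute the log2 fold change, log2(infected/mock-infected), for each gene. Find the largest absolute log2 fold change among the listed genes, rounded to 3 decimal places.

log2(12.65/4.835) = 1.388  (Casp7)
log2(0.126/0.791) = -2.650  (Atf10)
log2(0.199/0.714) = -1.843  (Hif4)
log2(2.332/2.944) = -0.336  (Sox2)
log2(0.131/1.917) = -3.871  (Slc7)
log2(0.086/0.836) = -3.281  (Vegf8)
log2(0.226/0.770) = -1.769  (Tgfb3)
log2(23.47/43.57) = -0.893  (Pten2)
The largest magnitude belongs to Slc7.

3.871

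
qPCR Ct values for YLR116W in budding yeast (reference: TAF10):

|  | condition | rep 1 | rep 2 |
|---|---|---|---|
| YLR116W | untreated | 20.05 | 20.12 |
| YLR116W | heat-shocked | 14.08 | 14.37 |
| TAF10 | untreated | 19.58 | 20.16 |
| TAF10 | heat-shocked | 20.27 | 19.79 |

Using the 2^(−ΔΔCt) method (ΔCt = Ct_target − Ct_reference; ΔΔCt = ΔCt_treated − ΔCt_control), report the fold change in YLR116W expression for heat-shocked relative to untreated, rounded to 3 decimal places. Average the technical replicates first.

Mean Ct: YLR116W untreated 20.085; YLR116W heat-shocked 14.225; TAF10 untreated 19.870; TAF10 heat-shocked 20.030
ΔCt(untreated) = 20.085 − 19.870 = 0.215
ΔCt(heat-shocked) = 14.225 − 20.030 = -5.805
ΔΔCt = -5.805 − 0.215 = -6.020
Fold change = 2^(−(-6.020)) = 2^6.020 = 64.8934

64.893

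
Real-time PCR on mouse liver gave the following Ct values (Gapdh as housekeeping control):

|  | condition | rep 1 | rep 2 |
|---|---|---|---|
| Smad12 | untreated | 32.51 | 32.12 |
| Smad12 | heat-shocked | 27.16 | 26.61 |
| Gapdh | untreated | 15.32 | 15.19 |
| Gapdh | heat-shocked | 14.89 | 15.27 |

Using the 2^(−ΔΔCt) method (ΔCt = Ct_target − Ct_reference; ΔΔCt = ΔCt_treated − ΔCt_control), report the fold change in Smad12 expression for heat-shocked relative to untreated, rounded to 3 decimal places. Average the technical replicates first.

Mean Ct: Smad12 untreated 32.315; Smad12 heat-shocked 26.885; Gapdh untreated 15.255; Gapdh heat-shocked 15.080
ΔCt(untreated) = 32.315 − 15.255 = 17.060
ΔCt(heat-shocked) = 26.885 − 15.080 = 11.805
ΔΔCt = 11.805 − 17.060 = -5.255
Fold change = 2^(−(-5.255)) = 2^5.255 = 38.1867

38.187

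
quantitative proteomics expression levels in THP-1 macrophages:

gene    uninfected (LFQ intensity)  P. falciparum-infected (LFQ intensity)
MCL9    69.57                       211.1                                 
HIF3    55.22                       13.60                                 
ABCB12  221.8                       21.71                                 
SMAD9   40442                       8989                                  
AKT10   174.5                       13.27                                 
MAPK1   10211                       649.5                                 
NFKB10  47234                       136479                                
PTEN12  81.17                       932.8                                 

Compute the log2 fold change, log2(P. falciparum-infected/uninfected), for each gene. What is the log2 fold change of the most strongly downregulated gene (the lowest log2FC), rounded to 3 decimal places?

log2(211.1/69.57) = 1.601  (MCL9)
log2(13.60/55.22) = -2.022  (HIF3)
log2(21.71/221.8) = -3.353  (ABCB12)
log2(8989/40442) = -2.170  (SMAD9)
log2(13.27/174.5) = -3.717  (AKT10)
log2(649.5/10211) = -3.975  (MAPK1)
log2(136479/47234) = 1.531  (NFKB10)
log2(932.8/81.17) = 3.523  (PTEN12)
MAPK1 is most strongly downregulated.

-3.975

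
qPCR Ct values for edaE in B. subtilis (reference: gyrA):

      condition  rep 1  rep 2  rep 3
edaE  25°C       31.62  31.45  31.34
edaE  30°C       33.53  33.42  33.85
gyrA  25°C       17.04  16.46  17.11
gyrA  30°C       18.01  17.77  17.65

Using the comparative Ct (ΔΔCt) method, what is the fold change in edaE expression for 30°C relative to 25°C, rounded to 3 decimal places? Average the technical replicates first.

Mean Ct: edaE 25°C 31.470; edaE 30°C 33.600; gyrA 25°C 16.870; gyrA 30°C 17.810
ΔCt(25°C) = 31.470 − 16.870 = 14.600
ΔCt(30°C) = 33.600 − 17.810 = 15.790
ΔΔCt = 15.790 − 14.600 = 1.190
Fold change = 2^(−1.190) = 0.4383

0.438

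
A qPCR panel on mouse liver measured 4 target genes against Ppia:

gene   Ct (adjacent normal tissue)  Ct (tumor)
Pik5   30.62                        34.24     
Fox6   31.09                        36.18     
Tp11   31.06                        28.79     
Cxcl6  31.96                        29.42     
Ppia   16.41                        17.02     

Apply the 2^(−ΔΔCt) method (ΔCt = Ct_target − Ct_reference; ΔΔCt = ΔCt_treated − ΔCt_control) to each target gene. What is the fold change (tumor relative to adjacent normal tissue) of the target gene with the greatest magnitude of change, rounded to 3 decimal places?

Pik5: ΔΔCt = (34.24−17.02) − (30.62−16.41) = 17.22 − 14.21 = 3.01; fold change = 2^-3.01 = 0.124
Fox6: ΔΔCt = (36.18−17.02) − (31.09−16.41) = 19.16 − 14.68 = 4.48; fold change = 2^-4.48 = 0.045
Tp11: ΔΔCt = (28.79−17.02) − (31.06−16.41) = 11.77 − 14.65 = -2.88; fold change = 2^2.88 = 7.362
Cxcl6: ΔΔCt = (29.42−17.02) − (31.96−16.41) = 12.40 − 15.55 = -3.15; fold change = 2^3.15 = 8.877
Fox6 has the largest |ΔΔCt| = 4.48.

0.045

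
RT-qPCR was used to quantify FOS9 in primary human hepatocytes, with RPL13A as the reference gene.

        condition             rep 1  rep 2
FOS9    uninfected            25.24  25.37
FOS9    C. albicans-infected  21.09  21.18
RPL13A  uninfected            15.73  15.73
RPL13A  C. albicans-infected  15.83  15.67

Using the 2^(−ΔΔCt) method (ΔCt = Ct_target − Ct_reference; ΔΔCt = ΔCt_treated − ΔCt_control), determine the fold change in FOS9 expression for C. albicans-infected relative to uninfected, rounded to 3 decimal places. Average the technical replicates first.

18.252

Mean Ct: FOS9 uninfected 25.305; FOS9 C. albicans-infected 21.135; RPL13A uninfected 15.730; RPL13A C. albicans-infected 15.750
ΔCt(uninfected) = 25.305 − 15.730 = 9.575
ΔCt(C. albicans-infected) = 21.135 − 15.750 = 5.385
ΔΔCt = 5.385 − 9.575 = -4.190
Fold change = 2^(−(-4.190)) = 2^4.190 = 18.2522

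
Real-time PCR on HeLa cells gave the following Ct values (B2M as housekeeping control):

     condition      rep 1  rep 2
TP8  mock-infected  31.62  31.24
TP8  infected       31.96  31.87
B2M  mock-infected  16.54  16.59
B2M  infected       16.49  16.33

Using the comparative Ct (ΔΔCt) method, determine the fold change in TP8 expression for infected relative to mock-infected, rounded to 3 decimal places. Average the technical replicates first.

0.642

Mean Ct: TP8 mock-infected 31.430; TP8 infected 31.915; B2M mock-infected 16.565; B2M infected 16.410
ΔCt(mock-infected) = 31.430 − 16.565 = 14.865
ΔCt(infected) = 31.915 − 16.410 = 15.505
ΔΔCt = 15.505 − 14.865 = 0.640
Fold change = 2^(−0.640) = 0.6417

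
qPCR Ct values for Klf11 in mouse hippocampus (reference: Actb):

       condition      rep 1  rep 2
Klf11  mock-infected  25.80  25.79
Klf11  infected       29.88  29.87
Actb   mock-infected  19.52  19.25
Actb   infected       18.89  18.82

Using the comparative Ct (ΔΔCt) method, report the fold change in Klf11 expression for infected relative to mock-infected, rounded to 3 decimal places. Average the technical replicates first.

Mean Ct: Klf11 mock-infected 25.795; Klf11 infected 29.875; Actb mock-infected 19.385; Actb infected 18.855
ΔCt(mock-infected) = 25.795 − 19.385 = 6.410
ΔCt(infected) = 29.875 − 18.855 = 11.020
ΔΔCt = 11.020 − 6.410 = 4.610
Fold change = 2^(−4.610) = 0.0409

0.041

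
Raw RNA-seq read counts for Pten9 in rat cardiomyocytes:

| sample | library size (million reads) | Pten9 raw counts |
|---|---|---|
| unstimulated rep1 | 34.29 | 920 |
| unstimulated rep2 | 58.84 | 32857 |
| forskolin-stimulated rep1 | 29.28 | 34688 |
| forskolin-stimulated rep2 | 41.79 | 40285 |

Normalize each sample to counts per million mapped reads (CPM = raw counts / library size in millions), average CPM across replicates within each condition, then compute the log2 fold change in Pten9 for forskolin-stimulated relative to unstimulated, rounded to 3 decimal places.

CPM(unstimulated rep1) = 920 / 34.29 = 26.8300
CPM(unstimulated rep2) = 32857 / 58.84 = 558.4126
CPM(forskolin-stimulated rep1) = 34688 / 29.28 = 1184.6995
CPM(forskolin-stimulated rep2) = 40285 / 41.79 = 963.9866
mean CPM(unstimulated) = 292.6213; mean CPM(forskolin-stimulated) = 1074.3430
Fold change = 1074.3430 / 292.6213 = 3.67144
log2(3.67144) = 1.8763

1.876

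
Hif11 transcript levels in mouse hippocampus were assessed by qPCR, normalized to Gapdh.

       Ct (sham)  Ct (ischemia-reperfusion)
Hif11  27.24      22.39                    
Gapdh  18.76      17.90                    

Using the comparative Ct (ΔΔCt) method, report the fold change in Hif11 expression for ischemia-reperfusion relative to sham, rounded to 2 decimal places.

ΔCt(sham) = 27.240 − 18.760 = 8.480
ΔCt(ischemia-reperfusion) = 22.390 − 17.900 = 4.490
ΔΔCt = 4.490 − 8.480 = -3.990
Fold change = 2^(−(-3.990)) = 2^3.990 = 15.889

15.89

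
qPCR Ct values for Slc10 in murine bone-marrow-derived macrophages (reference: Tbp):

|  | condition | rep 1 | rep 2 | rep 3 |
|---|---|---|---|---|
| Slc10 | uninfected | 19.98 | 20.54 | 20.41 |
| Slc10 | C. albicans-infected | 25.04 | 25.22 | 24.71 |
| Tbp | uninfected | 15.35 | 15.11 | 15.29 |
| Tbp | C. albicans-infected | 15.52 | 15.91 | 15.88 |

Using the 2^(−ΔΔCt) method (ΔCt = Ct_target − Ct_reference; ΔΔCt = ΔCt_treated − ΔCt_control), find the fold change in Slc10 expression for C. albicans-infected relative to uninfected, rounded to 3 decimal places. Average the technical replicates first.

Mean Ct: Slc10 uninfected 20.310; Slc10 C. albicans-infected 24.990; Tbp uninfected 15.250; Tbp C. albicans-infected 15.770
ΔCt(uninfected) = 20.310 − 15.250 = 5.060
ΔCt(C. albicans-infected) = 24.990 − 15.770 = 9.220
ΔΔCt = 9.220 − 5.060 = 4.160
Fold change = 2^(−4.160) = 0.0559

0.056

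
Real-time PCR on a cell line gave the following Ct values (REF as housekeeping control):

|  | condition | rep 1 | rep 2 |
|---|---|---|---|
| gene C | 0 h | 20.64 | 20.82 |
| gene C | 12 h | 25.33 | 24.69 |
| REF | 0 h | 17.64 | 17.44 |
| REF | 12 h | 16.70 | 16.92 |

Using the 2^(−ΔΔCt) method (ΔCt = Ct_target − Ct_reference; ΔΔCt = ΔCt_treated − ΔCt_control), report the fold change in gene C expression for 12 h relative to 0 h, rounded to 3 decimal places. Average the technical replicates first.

0.031

Mean Ct: gene C 0 h 20.730; gene C 12 h 25.010; REF 0 h 17.540; REF 12 h 16.810
ΔCt(0 h) = 20.730 − 17.540 = 3.190
ΔCt(12 h) = 25.010 − 16.810 = 8.200
ΔΔCt = 8.200 − 3.190 = 5.010
Fold change = 2^(−5.010) = 0.0310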